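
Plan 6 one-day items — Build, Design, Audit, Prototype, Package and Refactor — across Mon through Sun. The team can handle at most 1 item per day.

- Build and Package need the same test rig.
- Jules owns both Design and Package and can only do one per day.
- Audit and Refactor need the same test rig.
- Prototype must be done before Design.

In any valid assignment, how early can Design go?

Precedence pushes Design to at least Tue.
Design at Tue is achievable: Prototype=Mon; Design=Tue; Refactor=Sat; Audit=Thu; Package=Fri; Build=Wed.

Tue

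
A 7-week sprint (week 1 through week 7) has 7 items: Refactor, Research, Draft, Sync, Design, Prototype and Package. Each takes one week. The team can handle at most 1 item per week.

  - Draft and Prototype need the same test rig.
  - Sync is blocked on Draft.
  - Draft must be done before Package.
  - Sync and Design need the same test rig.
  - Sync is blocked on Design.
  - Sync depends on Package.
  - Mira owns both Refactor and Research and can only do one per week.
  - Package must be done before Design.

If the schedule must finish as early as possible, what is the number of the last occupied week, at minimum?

week 7

The precedence chain requires at least 4 distinct weeks.
With at most 1 per week and 7 work items, at least 7 weeks are needed.
7 works (last occupied week: week 7): for example Sync=week 4, Draft=week 1, Research=week 6, Refactor=week 5, Design=week 3, Prototype=week 7, Package=week 2.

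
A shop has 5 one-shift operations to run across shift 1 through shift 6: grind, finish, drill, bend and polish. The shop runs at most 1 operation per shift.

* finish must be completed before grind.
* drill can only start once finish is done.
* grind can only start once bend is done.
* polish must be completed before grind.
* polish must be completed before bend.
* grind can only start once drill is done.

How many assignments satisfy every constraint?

Splitting on grind: it can be shift 5 (6), shift 6 (30). Listing each branch's schedules as (finish, drill, bend, polish) by shift number:
grind=shift 5: (1,2,4,3) (1,3,4,2) (1,4,3,2) (2,3,4,1) (2,4,3,1) (3,4,2,1) — 6.
grind=shift 6: (1,2,4,3) (1,2,5,3) (1,2,5,4) (1,3,4,2) (1,3,5,2) (1,3,5,4) (1,4,3,2) (1,4,5,2) (1,4,5,3) (1,5,3,2) (1,5,4,2) (1,5,4,3) (2,3,4,1) (2,3,5,1) (2,3,5,4) (2,4,3,1) (2,4,5,1) (2,4,5,3) (2,5,3,1) (2,5,4,1) (2,5,4,3) (3,4,2,1) (3,4,5,1) (3,4,5,2) (3,5,2,1) (3,5,4,1) (3,5,4,2) (4,5,2,1) (4,5,3,1) (4,5,3,2) — 30.
Summing: 6 + 30 = 36.

36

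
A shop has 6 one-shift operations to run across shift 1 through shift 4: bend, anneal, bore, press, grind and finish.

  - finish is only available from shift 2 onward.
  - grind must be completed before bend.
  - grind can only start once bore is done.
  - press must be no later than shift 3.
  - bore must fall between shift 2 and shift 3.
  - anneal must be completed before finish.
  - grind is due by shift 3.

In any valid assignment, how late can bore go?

shift 2

Bore is available from shift 2; bore's own window allows nothing later than shift 3; downstream work caps bore at shift 2.
bore at shift 2 is achievable: finish=shift 2; bend=shift 4; grind=shift 3; bore=shift 2; press=shift 1; anneal=shift 1.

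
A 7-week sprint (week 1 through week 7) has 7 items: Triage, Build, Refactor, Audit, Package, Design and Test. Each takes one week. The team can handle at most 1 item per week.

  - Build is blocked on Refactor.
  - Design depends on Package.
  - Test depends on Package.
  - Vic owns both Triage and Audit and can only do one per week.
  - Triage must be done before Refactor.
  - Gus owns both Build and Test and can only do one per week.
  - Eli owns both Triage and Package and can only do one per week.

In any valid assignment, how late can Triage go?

Downstream work caps Triage at week 5.
Triage at week 5 is achievable: Build in week 7, Refactor in week 6, Design in week 2, Triage in week 5, Audit in week 4, Test in week 3, Package in week 1.

week 5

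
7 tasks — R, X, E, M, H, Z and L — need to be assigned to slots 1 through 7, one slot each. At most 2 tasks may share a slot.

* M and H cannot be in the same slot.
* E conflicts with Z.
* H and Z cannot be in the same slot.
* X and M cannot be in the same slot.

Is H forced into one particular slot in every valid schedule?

No

H can be 1 (e.g. L=4, X=2, E=2, R=1, Z=3, H=1, M=3) or 2 (e.g. R -> 1, L -> 4, X -> 1, Z -> 3, M -> 3, H -> 2, E -> 2).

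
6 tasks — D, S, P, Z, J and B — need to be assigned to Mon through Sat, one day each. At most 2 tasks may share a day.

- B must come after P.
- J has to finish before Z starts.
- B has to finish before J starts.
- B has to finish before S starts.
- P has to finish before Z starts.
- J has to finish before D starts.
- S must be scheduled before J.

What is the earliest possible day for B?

Precedence pushes B to at least Tue; downstream work caps B at Wed.
B at Tue is achievable: B=Tue, Z=Fri, S=Wed, D=Fri, P=Mon, J=Thu.

Tue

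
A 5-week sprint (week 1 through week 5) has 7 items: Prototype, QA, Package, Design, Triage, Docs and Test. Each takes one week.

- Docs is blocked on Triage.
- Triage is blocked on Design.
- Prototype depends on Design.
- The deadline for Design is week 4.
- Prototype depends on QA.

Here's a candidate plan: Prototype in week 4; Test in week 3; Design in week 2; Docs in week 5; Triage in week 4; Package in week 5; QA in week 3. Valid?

Valid

Docs is blocked on Triage — holds.
The deadline for Design is week 4 — holds.
Triage is blocked on Design — holds.
Prototype depends on Design — holds.
Prototype depends on QA — holds.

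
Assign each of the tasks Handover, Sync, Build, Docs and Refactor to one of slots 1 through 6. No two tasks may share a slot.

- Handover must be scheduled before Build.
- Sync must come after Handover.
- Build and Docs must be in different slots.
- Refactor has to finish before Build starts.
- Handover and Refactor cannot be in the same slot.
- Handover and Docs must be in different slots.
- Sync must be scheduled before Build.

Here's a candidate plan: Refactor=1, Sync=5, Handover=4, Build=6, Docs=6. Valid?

Handover must be scheduled before Build — holds.
Handover and Refactor cannot be in the same slot — holds.
No two tasks may share a slot — violated.
Sync must be scheduled before Build — holds.
Sync must come after Handover — holds.
Build and Docs must be in different slots — violated.
Handover and Docs must be in different slots — holds.
Refactor has to finish before Build starts — holds.

No — it violates: Build and Docs must be in different slots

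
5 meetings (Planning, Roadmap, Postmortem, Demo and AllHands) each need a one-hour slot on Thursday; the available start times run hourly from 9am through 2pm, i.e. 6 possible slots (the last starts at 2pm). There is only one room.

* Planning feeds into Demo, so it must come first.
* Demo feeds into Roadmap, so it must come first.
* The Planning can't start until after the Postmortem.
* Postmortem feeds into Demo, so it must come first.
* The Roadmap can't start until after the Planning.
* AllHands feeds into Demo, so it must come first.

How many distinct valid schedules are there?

Splitting on Planning: it can be 10am (4), 11am (8), 12pm (6). Listing each branch's schedules as (Roadmap, Postmortem, Demo, AllHands):
Planning=10am: (1pm,9am,12pm,11am) (2pm,9am,12pm,11am) (2pm,9am,1pm,11am) (2pm,9am,1pm,12pm) — 4.
Planning=11am: (1pm,9am,12pm,10am) (1pm,10am,12pm,9am) (2pm,9am,12pm,10am) (2pm,9am,1pm,10am) (2pm,9am,1pm,12pm) (2pm,10am,12pm,9am) (2pm,10am,1pm,9am) (2pm,10am,1pm,12pm) — 8.
Planning=12pm: (2pm,9am,1pm,10am) (2pm,9am,1pm,11am) (2pm,10am,1pm,9am) (2pm,10am,1pm,11am) (2pm,11am,1pm,9am) (2pm,11am,1pm,10am) — 6.
Summing: 4 + 8 + 6 = 18.

18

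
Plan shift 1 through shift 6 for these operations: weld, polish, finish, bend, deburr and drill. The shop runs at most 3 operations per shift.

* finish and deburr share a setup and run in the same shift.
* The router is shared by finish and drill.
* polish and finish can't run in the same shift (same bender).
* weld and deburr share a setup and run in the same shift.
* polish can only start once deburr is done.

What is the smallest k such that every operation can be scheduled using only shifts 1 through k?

2

The precedence chain requires at least 2 distinct shifts.
With at most 3 per shift and 6 operations, at least 2 shifts are needed.
2 works (last occupied shift: shift 2): for example deburr -> shift 1, polish -> shift 2, weld -> shift 1, drill -> shift 2, finish -> shift 1, bend -> shift 2.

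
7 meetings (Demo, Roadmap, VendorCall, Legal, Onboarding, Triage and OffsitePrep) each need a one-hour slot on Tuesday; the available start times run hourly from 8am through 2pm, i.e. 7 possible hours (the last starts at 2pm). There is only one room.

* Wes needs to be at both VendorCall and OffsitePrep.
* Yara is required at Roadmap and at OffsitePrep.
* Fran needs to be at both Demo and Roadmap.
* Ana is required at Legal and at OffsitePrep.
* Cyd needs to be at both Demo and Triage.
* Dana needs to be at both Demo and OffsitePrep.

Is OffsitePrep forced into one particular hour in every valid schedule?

No

OffsitePrep can be 8am (e.g. Onboarding in 1pm, Demo in 9am, Legal in 12pm, VendorCall in 11am, Triage in 2pm, Roadmap in 10am, OffsitePrep in 8am) or 9am (e.g. VendorCall -> 11am, OffsitePrep -> 9am, Onboarding -> 1pm, Triage -> 2pm, Legal -> 12pm, Demo -> 8am, Roadmap -> 10am).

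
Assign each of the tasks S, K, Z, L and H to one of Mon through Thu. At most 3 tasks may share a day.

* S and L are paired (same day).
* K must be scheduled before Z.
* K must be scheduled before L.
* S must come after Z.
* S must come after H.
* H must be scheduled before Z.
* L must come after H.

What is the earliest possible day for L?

Wed

L must be in the same day as S, which can't be before Wed, so L is at least Wed.
L at Wed is achievable: H in Mon; S in Wed; L in Wed; K in Mon; Z in Tue.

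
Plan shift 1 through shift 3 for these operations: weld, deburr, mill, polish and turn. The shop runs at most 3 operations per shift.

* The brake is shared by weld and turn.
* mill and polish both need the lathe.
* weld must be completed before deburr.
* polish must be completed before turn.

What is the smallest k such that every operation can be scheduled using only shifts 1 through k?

2 shifts

The precedence chain requires at least 2 distinct shifts.
With at most 3 per shift and 5 operations, at least 2 shifts are needed.
2 works (last occupied shift: shift 2): for example turn in shift 2, deburr in shift 2, mill in shift 2, weld in shift 1, polish in shift 1.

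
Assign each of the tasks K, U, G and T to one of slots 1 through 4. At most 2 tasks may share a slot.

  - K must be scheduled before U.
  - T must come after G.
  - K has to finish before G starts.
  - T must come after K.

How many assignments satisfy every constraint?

Splitting on K: it can be 1 (9), 2 (2). Listing each branch's schedules as (U, G, T):
K=1: (2,2,3) (2,2,4) (2,3,4) (3,2,3) (3,2,4) (3,3,4) (4,2,3) (4,2,4) (4,3,4) — 9.
K=2: (3,3,4) (4,3,4) — 2.
Summing: 9 + 2 = 11.

11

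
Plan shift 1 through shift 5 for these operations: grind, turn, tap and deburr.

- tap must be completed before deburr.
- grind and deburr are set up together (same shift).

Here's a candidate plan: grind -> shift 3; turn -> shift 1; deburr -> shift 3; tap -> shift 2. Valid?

Yes, all constraints hold

grind and deburr are set up together (same shift) — holds.
tap must be completed before deburr — holds.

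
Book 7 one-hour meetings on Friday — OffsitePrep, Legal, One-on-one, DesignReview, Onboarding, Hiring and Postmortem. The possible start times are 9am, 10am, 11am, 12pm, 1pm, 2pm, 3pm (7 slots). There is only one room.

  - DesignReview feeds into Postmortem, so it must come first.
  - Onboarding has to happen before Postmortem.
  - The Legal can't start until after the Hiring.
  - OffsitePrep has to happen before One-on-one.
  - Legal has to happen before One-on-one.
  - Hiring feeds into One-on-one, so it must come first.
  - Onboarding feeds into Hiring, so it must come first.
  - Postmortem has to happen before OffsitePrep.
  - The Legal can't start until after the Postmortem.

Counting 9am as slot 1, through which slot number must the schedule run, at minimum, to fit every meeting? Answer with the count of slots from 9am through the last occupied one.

The precedence chain requires at least 4 distinct slots.
With at most 1 per slot and 7 meetings, at least 7 slots are needed.
7 works (last occupied slot: 3pm): for example DesignReview in 10am; Onboarding in 9am; Postmortem in 11am; Legal in 1pm; Hiring in 12pm; OffsitePrep in 2pm; One-on-one in 3pm.

7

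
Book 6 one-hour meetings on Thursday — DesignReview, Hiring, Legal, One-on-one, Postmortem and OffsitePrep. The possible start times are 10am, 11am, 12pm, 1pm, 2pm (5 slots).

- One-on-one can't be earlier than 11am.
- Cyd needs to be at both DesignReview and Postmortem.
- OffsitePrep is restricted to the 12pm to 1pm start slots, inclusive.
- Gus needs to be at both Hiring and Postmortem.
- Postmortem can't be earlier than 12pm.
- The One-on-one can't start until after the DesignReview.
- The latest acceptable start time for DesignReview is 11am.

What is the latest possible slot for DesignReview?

DesignReview's own window allows nothing later than 11am.
DesignReview at 11am is achievable: Legal in 10am; Hiring in 10am; One-on-one in 12pm; DesignReview in 11am; Postmortem in 12pm; OffsitePrep in 12pm.

11am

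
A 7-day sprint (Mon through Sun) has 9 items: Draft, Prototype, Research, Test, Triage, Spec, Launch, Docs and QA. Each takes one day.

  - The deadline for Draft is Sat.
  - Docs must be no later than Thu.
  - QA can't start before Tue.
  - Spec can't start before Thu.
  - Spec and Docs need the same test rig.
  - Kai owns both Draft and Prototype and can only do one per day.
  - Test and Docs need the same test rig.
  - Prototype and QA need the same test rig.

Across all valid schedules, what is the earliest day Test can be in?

Mon

Test at Mon is achievable: Launch -> Mon; QA -> Tue; Test -> Mon; Research -> Mon; Spec -> Thu; Prototype -> Wed; Draft -> Mon; Docs -> Tue; Triage -> Mon.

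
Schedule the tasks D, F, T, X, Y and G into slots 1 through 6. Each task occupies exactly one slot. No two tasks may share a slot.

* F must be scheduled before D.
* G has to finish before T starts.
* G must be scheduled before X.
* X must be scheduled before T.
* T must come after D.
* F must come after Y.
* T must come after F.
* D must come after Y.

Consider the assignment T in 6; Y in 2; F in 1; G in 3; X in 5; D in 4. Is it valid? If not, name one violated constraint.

F must come after Y — violated.
D must come after Y — holds.
T must come after D — holds.
G must be scheduled before X — holds.
X must be scheduled before T — holds.
T must come after F — holds.
No two tasks may share a slot — holds.
F must be scheduled before D — holds.
G has to finish before T starts — holds.

No. F must come after Y is not satisfied.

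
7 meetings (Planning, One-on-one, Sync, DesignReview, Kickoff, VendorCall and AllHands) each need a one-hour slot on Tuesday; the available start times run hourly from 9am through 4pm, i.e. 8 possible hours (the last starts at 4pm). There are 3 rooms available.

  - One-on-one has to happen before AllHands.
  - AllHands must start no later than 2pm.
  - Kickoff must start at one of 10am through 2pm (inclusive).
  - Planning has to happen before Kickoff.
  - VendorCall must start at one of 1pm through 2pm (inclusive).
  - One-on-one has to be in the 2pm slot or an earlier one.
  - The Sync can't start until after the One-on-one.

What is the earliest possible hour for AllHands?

10am

Precedence pushes AllHands to at least 10am; AllHands's own window allows nothing later than 2pm.
AllHands at 10am is achievable: One-on-one=9am, VendorCall=1pm, Kickoff=10am, Planning=9am, AllHands=10am, Sync=10am, DesignReview=9am.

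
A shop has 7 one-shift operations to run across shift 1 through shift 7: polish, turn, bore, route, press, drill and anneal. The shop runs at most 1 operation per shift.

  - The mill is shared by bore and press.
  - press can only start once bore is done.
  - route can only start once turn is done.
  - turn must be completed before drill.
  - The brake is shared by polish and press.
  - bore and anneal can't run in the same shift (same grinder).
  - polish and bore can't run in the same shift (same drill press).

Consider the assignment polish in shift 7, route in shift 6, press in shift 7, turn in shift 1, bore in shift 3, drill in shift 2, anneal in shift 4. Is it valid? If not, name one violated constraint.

Invalid. The brake is shared by polish and press.

The brake is shared by polish and press — violated.
The mill is shared by bore and press — holds.
polish and bore can't run in the same shift (same drill press) — holds.
turn must be completed before drill — holds.
route can only start once turn is done — holds.
The shop runs at most 1 operation per shift — violated.
press can only start once bore is done — holds.
bore and anneal can't run in the same shift (same grinder) — holds.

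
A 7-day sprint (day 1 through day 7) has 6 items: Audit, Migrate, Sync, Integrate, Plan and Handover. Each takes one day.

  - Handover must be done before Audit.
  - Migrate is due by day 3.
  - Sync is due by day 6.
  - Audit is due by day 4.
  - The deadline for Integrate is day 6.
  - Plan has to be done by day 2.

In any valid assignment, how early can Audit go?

Precedence pushes Audit to at least day 2; Audit's own window allows nothing later than day 4.
Audit at day 2 is achievable: Migrate in day 1; Audit in day 2; Handover in day 1; Sync in day 1; Plan in day 1; Integrate in day 1.

day 2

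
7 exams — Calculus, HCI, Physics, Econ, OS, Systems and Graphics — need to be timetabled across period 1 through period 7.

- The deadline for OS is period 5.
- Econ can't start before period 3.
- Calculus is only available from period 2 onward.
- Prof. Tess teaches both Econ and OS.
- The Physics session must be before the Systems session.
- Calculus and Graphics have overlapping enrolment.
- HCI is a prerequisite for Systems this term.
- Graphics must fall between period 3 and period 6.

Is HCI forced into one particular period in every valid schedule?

HCI can be period 1 (e.g. Physics -> period 1; OS -> period 1; Systems -> period 2; HCI -> period 1; Econ -> period 3; Graphics -> period 3; Calculus -> period 2) or period 2 (e.g. Calculus -> period 2, Econ -> period 3, Graphics -> period 3, Physics -> period 1, HCI -> period 2, Systems -> period 3, OS -> period 1).

No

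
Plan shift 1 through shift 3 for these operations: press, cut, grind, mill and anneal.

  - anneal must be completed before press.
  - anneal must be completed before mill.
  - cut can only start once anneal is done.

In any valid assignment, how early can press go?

shift 2

Precedence pushes press to at least shift 2.
press at shift 2 is achievable: grind -> shift 1, mill -> shift 2, press -> shift 2, cut -> shift 2, anneal -> shift 1.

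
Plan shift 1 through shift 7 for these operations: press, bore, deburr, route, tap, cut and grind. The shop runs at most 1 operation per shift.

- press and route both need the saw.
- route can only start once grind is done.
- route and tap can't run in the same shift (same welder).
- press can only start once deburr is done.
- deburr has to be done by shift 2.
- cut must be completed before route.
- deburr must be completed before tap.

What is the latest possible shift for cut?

shift 6

Downstream work caps cut at shift 6.
cut at shift 6 is achievable: bore in shift 5; press in shift 2; deburr in shift 1; tap in shift 3; route in shift 7; grind in shift 4; cut in shift 6.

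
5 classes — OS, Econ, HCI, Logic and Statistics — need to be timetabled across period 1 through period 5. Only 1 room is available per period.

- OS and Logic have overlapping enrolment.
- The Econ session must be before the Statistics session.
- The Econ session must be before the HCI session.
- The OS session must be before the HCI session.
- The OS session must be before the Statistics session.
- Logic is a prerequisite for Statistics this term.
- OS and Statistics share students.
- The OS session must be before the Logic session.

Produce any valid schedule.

Logic -> period 3, Econ -> period 2, Statistics -> period 4, OS -> period 1, HCI -> period 5

Checking: Logic(period 3) before Statistics(period 4); OS(period 1) before Statistics(period 4); Econ(period 2) before Statistics(period 4); Econ(period 2) before HCI(period 5); OS(period 1) before HCI(period 5); OS(period 1) before Logic(period 3); OS(period 1) != Statistics(period 4); OS(period 1) != Logic(period 3); max 1 per period (cap 1).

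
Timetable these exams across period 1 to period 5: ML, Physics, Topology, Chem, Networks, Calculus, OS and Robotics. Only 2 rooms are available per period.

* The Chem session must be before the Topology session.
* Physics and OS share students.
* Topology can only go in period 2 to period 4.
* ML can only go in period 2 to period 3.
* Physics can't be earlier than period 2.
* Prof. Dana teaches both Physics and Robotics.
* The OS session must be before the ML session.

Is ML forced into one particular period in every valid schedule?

ML can be period 2 (e.g. Robotics -> period 4; Chem -> period 1; ML -> period 2; Physics -> period 3; OS -> period 1; Topology -> period 2; Networks -> period 3; Calculus -> period 4) or period 3 (e.g. Robotics -> period 4, ML -> period 3, Physics -> period 2, Networks -> period 3, OS -> period 1, Chem -> period 1, Calculus -> period 4, Topology -> period 2).

No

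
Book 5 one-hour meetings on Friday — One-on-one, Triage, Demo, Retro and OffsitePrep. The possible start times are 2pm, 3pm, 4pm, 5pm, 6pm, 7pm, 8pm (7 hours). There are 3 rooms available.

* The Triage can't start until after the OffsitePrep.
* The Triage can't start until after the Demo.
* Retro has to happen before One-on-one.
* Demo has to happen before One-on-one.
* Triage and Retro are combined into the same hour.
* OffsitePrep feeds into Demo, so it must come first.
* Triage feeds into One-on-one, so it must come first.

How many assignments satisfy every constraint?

Splitting on One-on-one: it can be 5pm (1), 6pm (4), 7pm (10), 8pm (20). Listing each branch's schedules as (Triage, Demo, Retro, OffsitePrep):
One-on-one=5pm: (4pm,3pm,4pm,2pm) — 1.
One-on-one=6pm: (4pm,3pm,4pm,2pm) (5pm,3pm,5pm,2pm) (5pm,4pm,5pm,2pm) (5pm,4pm,5pm,3pm) — 4.
One-on-one=7pm: (4pm,3pm,4pm,2pm) (5pm,3pm,5pm,2pm) (5pm,4pm,5pm,2pm) (5pm,4pm,5pm,3pm) (6pm,3pm,6pm,2pm) (6pm,4pm,6pm,2pm) (6pm,4pm,6pm,3pm) (6pm,5pm,6pm,2pm) (6pm,5pm,6pm,3pm) (6pm,5pm,6pm,4pm) — 10.
One-on-one=8pm: (4pm,3pm,4pm,2pm) (5pm,3pm,5pm,2pm) (5pm,4pm,5pm,2pm) (5pm,4pm,5pm,3pm) (6pm,3pm,6pm,2pm) (6pm,4pm,6pm,2pm) (6pm,4pm,6pm,3pm) (6pm,5pm,6pm,2pm) (6pm,5pm,6pm,3pm) (6pm,5pm,6pm,4pm) (7pm,3pm,7pm,2pm) (7pm,4pm,7pm,2pm) (7pm,4pm,7pm,3pm) (7pm,5pm,7pm,2pm) (7pm,5pm,7pm,3pm) (7pm,5pm,7pm,4pm) (7pm,6pm,7pm,2pm) (7pm,6pm,7pm,3pm) (7pm,6pm,7pm,4pm) (7pm,6pm,7pm,5pm) — 20.
Summing: 1 + 4 + 10 + 20 = 35.

35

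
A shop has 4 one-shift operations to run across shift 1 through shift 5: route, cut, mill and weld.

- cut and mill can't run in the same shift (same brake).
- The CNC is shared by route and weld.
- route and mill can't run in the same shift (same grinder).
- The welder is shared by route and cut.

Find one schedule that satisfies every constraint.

route in shift 1; weld in shift 2; cut in shift 2; mill in shift 3

Checking: route(shift 1) != weld(shift 2); route(shift 1) != mill(shift 3); route(shift 1) != cut(shift 2); cut(shift 2) != mill(shift 3).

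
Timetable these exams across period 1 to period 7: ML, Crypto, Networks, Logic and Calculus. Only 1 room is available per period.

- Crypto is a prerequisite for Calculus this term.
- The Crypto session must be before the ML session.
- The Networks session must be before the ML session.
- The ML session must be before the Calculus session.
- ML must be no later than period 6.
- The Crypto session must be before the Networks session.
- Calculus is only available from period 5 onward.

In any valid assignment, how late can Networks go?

period 5

Precedence pushes Networks to at least period 2; downstream work caps Networks at period 5.
Networks at period 5 is achievable: ML in period 6; Networks in period 5; Crypto in period 1; Calculus in period 7; Logic in period 2.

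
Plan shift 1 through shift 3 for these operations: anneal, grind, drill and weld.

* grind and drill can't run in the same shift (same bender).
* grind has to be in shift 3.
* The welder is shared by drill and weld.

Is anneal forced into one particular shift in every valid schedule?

anneal can be shift 1 (e.g. weld in shift 2, drill in shift 1, anneal in shift 1, grind in shift 3) or shift 2 (e.g. grind=shift 3; weld=shift 2; anneal=shift 2; drill=shift 1).

No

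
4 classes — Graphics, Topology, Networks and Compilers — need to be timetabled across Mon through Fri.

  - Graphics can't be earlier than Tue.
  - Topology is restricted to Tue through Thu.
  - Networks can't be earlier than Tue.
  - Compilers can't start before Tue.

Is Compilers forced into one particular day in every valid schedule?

No

Compilers can be Tue (e.g. Networks -> Tue; Compilers -> Tue; Topology -> Tue; Graphics -> Tue) or Wed (e.g. Networks in Tue, Graphics in Tue, Topology in Tue, Compilers in Wed).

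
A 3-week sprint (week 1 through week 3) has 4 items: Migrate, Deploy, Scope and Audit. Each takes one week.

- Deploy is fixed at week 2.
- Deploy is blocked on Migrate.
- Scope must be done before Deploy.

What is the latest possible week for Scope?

Downstream work caps Scope at week 1.
Scope at week 1 is achievable: Deploy -> week 2, Migrate -> week 1, Scope -> week 1, Audit -> week 1.

week 1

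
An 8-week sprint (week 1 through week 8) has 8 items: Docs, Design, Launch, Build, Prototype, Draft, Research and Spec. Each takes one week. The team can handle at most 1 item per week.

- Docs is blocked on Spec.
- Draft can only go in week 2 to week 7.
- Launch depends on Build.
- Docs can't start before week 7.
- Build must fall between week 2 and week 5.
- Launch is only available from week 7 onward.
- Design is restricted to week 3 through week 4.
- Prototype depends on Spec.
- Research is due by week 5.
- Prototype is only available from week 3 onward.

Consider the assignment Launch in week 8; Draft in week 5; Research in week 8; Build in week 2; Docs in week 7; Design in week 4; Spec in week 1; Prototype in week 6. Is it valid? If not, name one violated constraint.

No. Research is due by week 5 is not satisfied.

Prototype depends on Spec — holds.
The team can handle at most 1 item per week — violated.
Research is due by week 5 — violated.
Docs is blocked on Spec — holds.
Launch is only available from week 7 onward — holds.
Build must fall between week 2 and week 5 — holds.
Prototype is only available from week 3 onward — holds.
Design is restricted to week 3 through week 4 — holds.
Draft can only go in week 2 to week 7 — holds.
Launch depends on Build — holds.
Docs can't start before week 7 — holds.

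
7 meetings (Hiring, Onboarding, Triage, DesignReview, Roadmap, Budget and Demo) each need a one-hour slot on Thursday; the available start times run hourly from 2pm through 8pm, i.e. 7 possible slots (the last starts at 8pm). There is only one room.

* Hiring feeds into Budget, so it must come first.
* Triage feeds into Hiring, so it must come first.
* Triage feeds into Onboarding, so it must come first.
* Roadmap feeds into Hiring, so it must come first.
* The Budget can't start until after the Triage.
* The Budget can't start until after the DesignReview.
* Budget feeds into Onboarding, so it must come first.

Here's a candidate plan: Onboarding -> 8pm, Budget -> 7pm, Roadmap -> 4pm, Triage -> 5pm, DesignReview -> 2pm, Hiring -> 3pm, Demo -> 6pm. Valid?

Budget feeds into Onboarding, so it must come first — holds.
Hiring feeds into Budget, so it must come first — holds.
The Budget can't start until after the DesignReview — holds.
Triage feeds into Onboarding, so it must come first — holds.
Triage feeds into Hiring, so it must come first — violated.
Roadmap feeds into Hiring, so it must come first — violated.
The Budget can't start until after the Triage — holds.
There is only one room — holds.

No — it violates: Triage feeds into Hiring, so it must come first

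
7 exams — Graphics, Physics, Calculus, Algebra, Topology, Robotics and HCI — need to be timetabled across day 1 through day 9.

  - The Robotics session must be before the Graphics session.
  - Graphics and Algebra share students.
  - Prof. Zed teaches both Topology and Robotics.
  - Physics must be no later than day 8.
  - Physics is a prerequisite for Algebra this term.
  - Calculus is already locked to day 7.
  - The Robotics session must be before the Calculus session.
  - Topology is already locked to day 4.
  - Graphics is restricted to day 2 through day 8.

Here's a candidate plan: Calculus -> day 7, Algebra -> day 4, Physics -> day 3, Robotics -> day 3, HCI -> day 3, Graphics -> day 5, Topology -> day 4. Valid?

The Robotics session must be before the Calculus session — holds.
Physics is a prerequisite for Algebra this term — holds.
Prof. Zed teaches both Topology and Robotics — holds.
Physics must be no later than day 8 — holds.
Topology is already locked to day 4 — holds.
Calculus is already locked to day 7 — holds.
The Robotics session must be before the Graphics session — holds.
Graphics is restricted to day 2 through day 8 — holds.
Graphics and Algebra share students — holds.

Valid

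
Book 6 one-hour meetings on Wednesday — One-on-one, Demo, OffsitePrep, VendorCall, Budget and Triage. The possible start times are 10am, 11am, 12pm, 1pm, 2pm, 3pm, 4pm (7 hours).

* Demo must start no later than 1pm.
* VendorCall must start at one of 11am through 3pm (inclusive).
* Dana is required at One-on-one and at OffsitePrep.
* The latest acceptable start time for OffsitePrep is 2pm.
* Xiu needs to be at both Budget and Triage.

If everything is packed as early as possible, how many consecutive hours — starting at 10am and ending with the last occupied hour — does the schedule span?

VendorCall can't be placed before 11am — that is hour 2 counting from 10am — so the schedule must run through at least 2 hours.
2 works (last occupied hour: 11am): for example VendorCall -> 11am, Triage -> 11am, OffsitePrep -> 11am, Budget -> 10am, One-on-one -> 10am, Demo -> 10am.

2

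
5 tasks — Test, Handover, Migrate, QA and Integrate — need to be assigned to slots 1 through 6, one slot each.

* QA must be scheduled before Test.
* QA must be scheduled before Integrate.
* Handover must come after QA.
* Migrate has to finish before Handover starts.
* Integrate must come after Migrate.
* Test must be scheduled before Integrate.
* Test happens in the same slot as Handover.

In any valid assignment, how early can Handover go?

Precedence pushes Handover to at least 2; Handover must be in the same slot as Test, which can't be after 5, so Handover is at most 5.
Handover at 2 is achievable: QA in 1; Handover in 2; Test in 2; Integrate in 3; Migrate in 1.

2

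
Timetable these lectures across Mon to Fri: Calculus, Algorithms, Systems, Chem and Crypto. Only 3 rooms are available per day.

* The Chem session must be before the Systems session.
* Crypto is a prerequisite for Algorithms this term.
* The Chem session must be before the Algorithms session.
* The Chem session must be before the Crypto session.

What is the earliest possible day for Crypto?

Tue

Precedence pushes Crypto to at least Tue; downstream work caps Crypto at Thu.
Crypto at Tue is achievable: Systems in Tue; Calculus in Mon; Algorithms in Wed; Crypto in Tue; Chem in Mon.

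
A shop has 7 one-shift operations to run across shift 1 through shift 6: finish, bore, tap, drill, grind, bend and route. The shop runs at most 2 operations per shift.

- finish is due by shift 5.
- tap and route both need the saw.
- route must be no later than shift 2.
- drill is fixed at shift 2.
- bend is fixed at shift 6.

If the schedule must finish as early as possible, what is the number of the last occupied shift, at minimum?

With at most 2 per shift and 7 operations, at least 4 shifts are needed.
bend can't be placed before shift 6, so the schedule must run through at least shift 6.
6 works (last occupied shift: shift 6): for example grind=shift 3, drill=shift 2, finish=shift 1, route=shift 1, bend=shift 6, tap=shift 3, bore=shift 2.

shift 6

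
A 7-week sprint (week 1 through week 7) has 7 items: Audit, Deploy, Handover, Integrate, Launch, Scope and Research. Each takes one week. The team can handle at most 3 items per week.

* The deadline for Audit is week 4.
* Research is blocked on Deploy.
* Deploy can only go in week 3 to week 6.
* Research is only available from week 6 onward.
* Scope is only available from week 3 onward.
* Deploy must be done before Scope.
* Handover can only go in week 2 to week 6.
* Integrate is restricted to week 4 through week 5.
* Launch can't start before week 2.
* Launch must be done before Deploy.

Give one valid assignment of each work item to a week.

Launch -> week 2, Deploy -> week 3, Scope -> week 4, Research -> week 6, Handover -> week 2, Audit -> week 1, Integrate -> week 4

Checking: Launch(week 2) before Deploy(week 3); Deploy(week 3) before Research(week 6); Deploy(week 3) before Scope(week 4); Handover=week 2 in [week 2,week 6]; Integrate=week 4 in [week 4,week 5]; Launch=week 2 in [week 2,week 7]; Research=week 6 in [week 6,week 7]; Audit=week 1 in [week 1,week 4]; Scope=week 4 in [week 3,week 7]; Deploy=week 3 in [week 3,week 6]; max 2 per week (cap 3).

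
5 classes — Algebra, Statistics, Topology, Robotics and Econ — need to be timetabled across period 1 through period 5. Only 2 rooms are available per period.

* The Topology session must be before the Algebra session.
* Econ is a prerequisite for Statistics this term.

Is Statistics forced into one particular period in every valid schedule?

Statistics can be period 2 (e.g. Robotics in period 3, Statistics in period 2, Algebra in period 2, Econ in period 1, Topology in period 1) or period 3 (e.g. Algebra=period 2, Topology=period 1, Econ=period 1, Statistics=period 3, Robotics=period 2).

No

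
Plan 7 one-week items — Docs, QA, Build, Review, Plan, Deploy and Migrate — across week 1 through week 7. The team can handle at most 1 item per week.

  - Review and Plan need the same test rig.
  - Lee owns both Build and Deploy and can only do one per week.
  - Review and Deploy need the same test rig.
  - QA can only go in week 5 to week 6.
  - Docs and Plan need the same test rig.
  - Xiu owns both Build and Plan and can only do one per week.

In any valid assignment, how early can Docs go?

week 1

Docs at week 1 is achievable: Docs in week 1, Plan in week 4, Deploy in week 6, QA in week 5, Migrate in week 7, Build in week 2, Review in week 3.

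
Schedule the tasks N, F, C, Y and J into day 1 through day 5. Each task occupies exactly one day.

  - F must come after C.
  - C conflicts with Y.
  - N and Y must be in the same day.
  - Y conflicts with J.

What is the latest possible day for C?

day 4

Downstream work caps C at day 4.
C at day 4 is achievable: F in day 5; C in day 4; N in day 1; J in day 2; Y in day 1.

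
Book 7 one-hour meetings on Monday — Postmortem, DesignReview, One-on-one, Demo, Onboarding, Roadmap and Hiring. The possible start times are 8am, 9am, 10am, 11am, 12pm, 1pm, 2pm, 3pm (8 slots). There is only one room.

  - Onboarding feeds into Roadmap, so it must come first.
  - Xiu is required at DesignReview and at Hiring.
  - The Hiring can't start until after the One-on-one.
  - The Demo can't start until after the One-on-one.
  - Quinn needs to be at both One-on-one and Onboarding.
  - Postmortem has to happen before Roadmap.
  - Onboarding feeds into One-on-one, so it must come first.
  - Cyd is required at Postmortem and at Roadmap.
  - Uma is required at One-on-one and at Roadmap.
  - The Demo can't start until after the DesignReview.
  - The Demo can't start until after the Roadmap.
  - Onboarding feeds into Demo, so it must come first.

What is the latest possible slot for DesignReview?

Downstream work caps DesignReview at 2pm.
DesignReview at 2pm is achievable: Demo=3pm; Onboarding=8am; Postmortem=10am; DesignReview=2pm; Roadmap=11am; One-on-one=9am; Hiring=12pm.

2pm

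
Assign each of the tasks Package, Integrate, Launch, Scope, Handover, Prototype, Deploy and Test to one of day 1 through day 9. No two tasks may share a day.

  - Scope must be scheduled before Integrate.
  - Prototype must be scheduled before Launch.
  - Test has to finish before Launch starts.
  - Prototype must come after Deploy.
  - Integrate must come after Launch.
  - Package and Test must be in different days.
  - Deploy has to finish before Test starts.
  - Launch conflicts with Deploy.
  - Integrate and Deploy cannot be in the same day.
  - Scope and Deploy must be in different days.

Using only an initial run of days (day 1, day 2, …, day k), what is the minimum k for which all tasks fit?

The precedence chain requires at least 4 distinct days.
With at most 1 per day and 8 tasks, at least 8 days are needed.
8 works (last occupied day: day 8): for example Package in day 7; Integrate in day 6; Test in day 3; Handover in day 8; Scope in day 5; Launch in day 4; Deploy in day 1; Prototype in day 2.

8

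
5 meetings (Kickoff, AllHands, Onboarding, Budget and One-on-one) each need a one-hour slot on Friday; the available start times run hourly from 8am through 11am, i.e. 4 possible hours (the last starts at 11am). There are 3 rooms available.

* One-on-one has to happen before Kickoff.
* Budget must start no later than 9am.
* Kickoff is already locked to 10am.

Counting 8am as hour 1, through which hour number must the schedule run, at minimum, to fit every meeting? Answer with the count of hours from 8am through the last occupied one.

3

The precedence chain requires at least 2 distinct hours.
With at most 3 per hour and 5 meetings, at least 2 hours are needed.
Kickoff can't be placed before 10am — that is hour 3 counting from 8am — so the schedule must run through at least 3 hours.
3 works (last occupied hour: 10am): for example Onboarding=9am, Kickoff=10am, AllHands=8am, One-on-one=8am, Budget=8am.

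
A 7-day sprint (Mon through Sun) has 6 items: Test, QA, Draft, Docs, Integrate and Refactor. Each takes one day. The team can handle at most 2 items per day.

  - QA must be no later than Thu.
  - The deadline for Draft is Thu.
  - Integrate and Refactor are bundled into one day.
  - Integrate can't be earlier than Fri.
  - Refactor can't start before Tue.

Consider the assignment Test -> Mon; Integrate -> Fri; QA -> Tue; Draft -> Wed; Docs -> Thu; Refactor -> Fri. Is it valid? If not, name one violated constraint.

Refactor can't start before Tue — holds.
Integrate and Refactor are bundled into one day — holds.
Integrate can't be earlier than Fri — holds.
The team can handle at most 2 items per day — holds.
QA must be no later than Thu — holds.
The deadline for Draft is Thu — holds.

Yes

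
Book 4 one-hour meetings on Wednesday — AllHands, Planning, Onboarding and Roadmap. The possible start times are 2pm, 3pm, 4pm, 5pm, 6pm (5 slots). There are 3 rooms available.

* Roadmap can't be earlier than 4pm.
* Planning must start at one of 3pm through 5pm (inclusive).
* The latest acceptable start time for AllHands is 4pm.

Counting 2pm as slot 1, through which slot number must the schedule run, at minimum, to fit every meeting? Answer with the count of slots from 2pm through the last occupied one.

3 slots

With at most 3 per slot and 4 meetings, at least 2 slots are needed.
Roadmap can't be placed before 4pm — that is slot 3 counting from 2pm — so the schedule must run through at least 3 slots.
3 works (last occupied slot: 4pm): for example AllHands -> 2pm, Planning -> 3pm, Roadmap -> 4pm, Onboarding -> 2pm.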